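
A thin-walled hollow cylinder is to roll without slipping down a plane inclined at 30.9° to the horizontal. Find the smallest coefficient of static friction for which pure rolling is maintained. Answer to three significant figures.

μ_min ≈ 0.299

Here I = MR², so the shape factor k = I/(MR²) = 1.
Newton's second law down the slope: Mg sinθ − f = Ma. The torque equation fR = Iα (with α = a/R) gives f = kMa.
These give a = g sinθ/(1+k) and the required friction f = kMg sinθ/(1+k).
With N = Mg cosθ, the no-slip condition f ≤ μN gives μ_min = f/N = k tanθ/(1+k).
μ_min = 1 × tan30.9° / 2 ≈ 0.299.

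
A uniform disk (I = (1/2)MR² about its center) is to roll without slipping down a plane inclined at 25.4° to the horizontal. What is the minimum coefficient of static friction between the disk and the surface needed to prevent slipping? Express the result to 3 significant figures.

For this body I = (1/2)MR², i.e. k = I/(MR²) = 0.5.
Newton's second law down the slope: Mg sinθ − f = Ma. The torque equation fR = Iα (with α = a/R) gives f = kMa.
These give a = g sinθ/(1+k) and the required friction f = kMg sinθ/(1+k).
With N = Mg cosθ, the no-slip condition f ≤ μN gives μ_min = f/N = k tanθ/(1+k).
μ_min = 0.5 × tan25.4° / 1.5 ≈ 0.158.

μ_min ≈ 0.158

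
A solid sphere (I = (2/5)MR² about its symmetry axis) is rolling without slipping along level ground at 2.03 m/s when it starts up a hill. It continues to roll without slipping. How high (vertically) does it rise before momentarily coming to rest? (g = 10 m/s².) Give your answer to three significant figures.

h ≈ 0.288 m

Here I = (2/5)MR², so the shape factor k = I/(MR²) = 0.4.
Pure rolling means v = ωR; then KE = ½Mv² + ½I(v/R)² = ½(1+k)Mv² = (7/10)Mv².
All of this converts to potential energy at the highest point: (7/10)Mv₀² = Mgh.
Thus h = (1+k)v₀²/(2g) = 1.4 × 2.03² / (2 × 10) ≈ 0.288 m.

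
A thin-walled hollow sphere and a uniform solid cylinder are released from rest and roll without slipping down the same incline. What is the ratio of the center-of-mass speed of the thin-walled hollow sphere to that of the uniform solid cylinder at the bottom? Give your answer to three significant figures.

v_ratio ≈ 0.949

Each satisfies Mgh = ½(1+k)Mv² with k = I/(MR²), so v ∝ 1/√(1+k).
For the thin-walled hollow sphere k = 2/3; for the uniform solid cylinder k = 0.5.
v₁/v₂ = √((1+k₂)/(1+k₁)) = √(1.5/1.667) ≈ 0.949.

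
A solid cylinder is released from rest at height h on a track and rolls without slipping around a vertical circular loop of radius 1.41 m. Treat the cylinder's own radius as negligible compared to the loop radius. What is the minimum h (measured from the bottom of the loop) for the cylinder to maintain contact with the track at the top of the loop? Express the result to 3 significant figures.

h_min ≈ 3.88 m

Here I = (1/2)MR², so the shape factor k = I/(MR²) = 0.5.
At the top of the loop, the minimum-contact condition is Mg = Mv_top²/r, so v_top² = gr.
With ω = v/R, the kinetic energy at speed v is ½(1+k)Mv² = (3/4)Mv².
Energy conservation from release (height h) to the top (height 2r): Mgh = Mg(2r) + (3/4)M·gr.
Thus h_min = 2r + (1+k)r/2 = r(2 + 1.5/2) = 1.41 × 2.75 ≈ 3.88 m.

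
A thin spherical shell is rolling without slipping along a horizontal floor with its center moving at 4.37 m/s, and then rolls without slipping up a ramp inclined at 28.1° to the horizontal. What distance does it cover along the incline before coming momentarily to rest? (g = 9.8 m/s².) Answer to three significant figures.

d ≈ 3.45 m

Here I = (2/3)MR², so the shape factor k = I/(MR²) = 2/3.
Pure rolling means v = ωR; then KE = ½Mv² + ½I(v/R)² = ½(1+k)Mv² = (5/6)Mv².
Setting this equal to Mgh gives the vertical rise h = (1+k)v₀²/(2g) = 1.667×4.37²/(2×9.8) = 1.624 m.
The distance along the slope is d = h/sinθ = 1.624/sin28.1° ≈ 3.45 m.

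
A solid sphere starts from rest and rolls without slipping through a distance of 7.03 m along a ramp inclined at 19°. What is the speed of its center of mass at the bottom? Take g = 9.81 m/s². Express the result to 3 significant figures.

With I = (2/5)MR², the ratio k = I/(MR²) is 0.4.
The rolling condition ω = v/R makes the rotational term ½I(v/R)² = ½kMv², so KE_total = ½(1+k)Mv² = (7/10)Mv².
The vertical drop is h = L sinθ = 7.03 × sin19° = 2.289 m.
Setting Mgh = (7/10)Mv² gives v = √(2gh/(1+k)) = √(2·9.81·2.289/1.4) ≈ 5.66 m/s.

v ≈ 5.66 m/s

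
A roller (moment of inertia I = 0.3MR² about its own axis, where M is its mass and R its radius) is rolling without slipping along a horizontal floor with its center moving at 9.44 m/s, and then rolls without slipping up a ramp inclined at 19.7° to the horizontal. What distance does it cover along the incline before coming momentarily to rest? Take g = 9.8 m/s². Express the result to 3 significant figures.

d ≈ 17.5 m

For this body I = 0.3MR², i.e. k = I/(MR²) = 0.3.
Pure rolling means v = ωR; then KE = ½Mv² + ½I(v/R)² = ½(1+k)Mv² = (13/20)Mv².
Setting this equal to Mgh gives the vertical rise h = (1+k)v₀²/(2g) = 1.3×9.44²/(2×9.8) = 5.911 m.
The distance along the slope is d = h/sinθ = 5.911/sin19.7° ≈ 17.5 m.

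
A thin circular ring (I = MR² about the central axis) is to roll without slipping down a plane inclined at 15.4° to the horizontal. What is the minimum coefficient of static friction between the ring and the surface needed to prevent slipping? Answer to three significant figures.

With I = MR², the ratio k = I/(MR²) is 1.
Along the incline Mg sinθ − f = Ma, and torque about the center fR = Iα = kMR²(a/R) gives f = kMa.
These give a = g sinθ/(1+k) and the required friction f = kMg sinθ/(1+k).
With N = Mg cosθ, the no-slip condition f ≤ μN gives μ_min = f/N = k tanθ/(1+k).
μ_min = 1 × tan15.4° / 2 ≈ 0.138.

μ_min ≈ 0.138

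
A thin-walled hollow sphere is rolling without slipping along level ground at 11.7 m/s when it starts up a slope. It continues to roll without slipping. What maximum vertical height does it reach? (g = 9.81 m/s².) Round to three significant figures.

h ≈ 11.6 m

With I = (2/3)MR², the ratio k = I/(MR²) is 2/3.
The rolling condition ω = v/R makes the rotational term ½I(v/R)² = ½kMv², so KE_total = ½(1+k)Mv² = (5/6)Mv².
At the top the kinetic energy is zero, so (5/6)Mv₀² = Mgh.
Thus h = (1+k)v₀²/(2g) = 1.667 × 11.7² / (2 × 9.81) ≈ 11.6 m.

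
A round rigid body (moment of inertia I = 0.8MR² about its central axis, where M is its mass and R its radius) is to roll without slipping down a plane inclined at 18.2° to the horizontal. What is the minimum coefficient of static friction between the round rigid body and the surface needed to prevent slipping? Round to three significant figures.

μ_min ≈ 0.146

The moment of inertia is 0.8MR², giving k ≡ I/(MR²) = 0.8.
Translational: Mg sinθ − f = Ma. Rotational about the CM: fR = Iα = kMRa, so f = kMa.
These give a = g sinθ/(1+k) and the required friction f = kMg sinθ/(1+k).
With N = Mg cosθ, the no-slip condition f ≤ μN gives μ_min = f/N = k tanθ/(1+k).
μ_min = 0.8 × tan18.2° / 1.8 ≈ 0.146.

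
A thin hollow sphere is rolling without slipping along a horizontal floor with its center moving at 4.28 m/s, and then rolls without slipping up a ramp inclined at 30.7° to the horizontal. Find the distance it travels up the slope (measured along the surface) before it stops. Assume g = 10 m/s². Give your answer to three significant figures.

d ≈ 2.99 m

With I = (2/3)MR², the ratio k = I/(MR²) is 2/3.
Since it rolls without slipping, ω = v/R and KE = ½Mv² + ½Iω² = ½(1+k)Mv² = (5/6)Mv².
Setting this equal to Mgh gives the vertical rise h = (1+k)v₀²/(2g) = 1.667×4.28²/(2×10) = 1.527 m.
Along the incline, d = h/sinθ = 1.527/sin30.7° ≈ 2.99 m.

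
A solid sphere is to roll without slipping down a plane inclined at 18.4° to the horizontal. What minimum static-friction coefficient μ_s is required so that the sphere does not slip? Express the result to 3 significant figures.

With I = (2/5)MR², the ratio k = I/(MR²) is 0.4.
Translational: Mg sinθ − f = Ma. Rotational about the CM: fR = Iα = kMRa, so f = kMa.
These give a = g sinθ/(1+k) and the required friction f = kMg sinθ/(1+k).
The normal force is N = Mg cosθ, so μ_min = f/N = k tanθ/(1+k).
μ_min = 0.4 × tan18.4° / 1.4 ≈ 0.0950.

μ_min ≈ 0.0950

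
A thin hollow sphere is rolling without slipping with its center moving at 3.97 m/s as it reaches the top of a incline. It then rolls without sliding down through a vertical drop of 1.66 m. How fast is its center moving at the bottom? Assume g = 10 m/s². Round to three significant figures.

v ≈ 5.97 m/s

Here I = (2/3)MR², so the shape factor k = I/(MR²) = 2/3.
Since it rolls without slipping, ω = v/R and KE = ½Mv² + ½Iω² = ½(1+k)Mv² = (5/6)Mv².
Energy conservation: (5/6)Mv₀² + Mgh = (5/6)Mv², so v² = v₀² + 2gh/(1+k).
v = √(3.97² + 2×10×1.66/1.667) = √35.68 ≈ 5.97 m/s.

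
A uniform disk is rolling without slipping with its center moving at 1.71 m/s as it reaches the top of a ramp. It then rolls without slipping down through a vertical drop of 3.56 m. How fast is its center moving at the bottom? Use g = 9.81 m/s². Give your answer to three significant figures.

With I = (1/2)MR², the ratio k = I/(MR²) is 0.5.
Since it rolls without slipping, ω = v/R and KE = ½Mv² + ½Iω² = ½(1+k)Mv² = (3/4)Mv².
Energy conservation: (3/4)Mv₀² + Mgh = (3/4)Mv², so v² = v₀² + 2gh/(1+k).
v = √(1.71² + 2×9.81×3.56/1.5) = √49.49 ≈ 7.03 m/s.

v ≈ 7.03 m/s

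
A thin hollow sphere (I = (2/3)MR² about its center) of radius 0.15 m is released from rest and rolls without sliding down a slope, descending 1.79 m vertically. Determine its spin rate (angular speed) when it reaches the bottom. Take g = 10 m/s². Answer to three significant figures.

ω ≈ 30.9 rad/s

For this body I = (2/3)MR², i.e. k = I/(MR²) = 2/3.
The rolling condition ω = v/R makes the rotational term ½I(v/R)² = ½kMv², so KE_total = ½(1+k)Mv² = (5/6)Mv².
Energy conservation Mgh = ½(1+k)Mv² gives v = √(2gh/(1+k)) = √(2 × 10 × 1.79 / 1.667) = 4.635 m/s.
Then ω = v/R = 4.635 / 0.15 ≈ 30.9 rad/s.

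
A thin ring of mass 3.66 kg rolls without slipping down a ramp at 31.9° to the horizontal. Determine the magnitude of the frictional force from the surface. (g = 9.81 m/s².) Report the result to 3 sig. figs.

f ≈ 9.49 N

The moment of inertia is MR², giving k ≡ I/(MR²) = 1.
Translational: Mg sinθ − f = Ma. Rotational about the CM: fR = Iα = kMRa, so f = kMa.
Combining, a = g sinθ/(1+k) and f = kMa = kMg sinθ/(1+k).
f = 1 × 3.66 × 9.81 × sin31.9° / 2 ≈ 9.49 N.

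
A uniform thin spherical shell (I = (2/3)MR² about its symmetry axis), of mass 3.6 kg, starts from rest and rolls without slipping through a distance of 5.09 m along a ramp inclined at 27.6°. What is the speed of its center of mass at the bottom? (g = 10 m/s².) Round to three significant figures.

v ≈ 5.32 m/s

The moment of inertia is (2/3)MR², giving k ≡ I/(MR²) = 2/3.
The rolling condition ω = v/R makes the rotational term ½I(v/R)² = ½kMv², so KE_total = ½(1+k)Mv² = (5/6)Mv².
The vertical drop is h = L sinθ = 5.09 × sin27.6° = 2.358 m.
Energy conservation: Mgh = (5/6)Mv², so v = √(2gh/(1+k)) = √(2 × 10 × 2.358 / 1.667) ≈ 5.32 m/s.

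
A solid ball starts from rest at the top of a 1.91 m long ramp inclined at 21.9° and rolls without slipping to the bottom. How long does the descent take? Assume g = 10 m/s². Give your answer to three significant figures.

t ≈ 1.20 s

Here I = (2/5)MR², so the shape factor k = I/(MR²) = 0.4.
Newton's second law down the slope: Mg sinθ − f = Ma. The torque equation fR = Iα (with α = a/R) gives f = kMa.
Hence a = g sinθ/(1+k) = 10×sin21.9°/1.4 = 2.664 m/s².
Starting from rest, L = ½at², so t = √(2L/a) = √(2×1.91/2.664) ≈ 1.20 s.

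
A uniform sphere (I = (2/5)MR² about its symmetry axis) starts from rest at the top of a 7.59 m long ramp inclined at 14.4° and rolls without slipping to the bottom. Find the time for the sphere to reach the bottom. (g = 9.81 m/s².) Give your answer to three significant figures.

The moment of inertia is (2/5)MR², giving k ≡ I/(MR²) = 0.4.
Newton's second law down the slope: Mg sinθ − f = Ma. The torque equation fR = Iα (with α = a/R) gives f = kMa.
Hence a = g sinθ/(1+k) = 9.81×sin14.4°/1.4 = 1.743 m/s².
Starting from rest, L = ½at², so t = √(2L/a) = √(2×7.59/1.743) ≈ 2.95 s.

t ≈ 2.95 s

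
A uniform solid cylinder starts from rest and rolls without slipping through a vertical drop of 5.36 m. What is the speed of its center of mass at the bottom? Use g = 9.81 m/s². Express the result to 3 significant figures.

v ≈ 8.37 m/s

The moment of inertia is (1/2)MR², giving k ≡ I/(MR²) = 0.5.
Pure rolling means v = ωR; then KE = ½Mv² + ½I(v/R)² = ½(1+k)Mv² = (3/4)Mv².
Setting Mgh = (3/4)Mv² gives v = √(2gh/(1+k)) = √(2·9.81·5.36/1.5) ≈ 8.37 m/s.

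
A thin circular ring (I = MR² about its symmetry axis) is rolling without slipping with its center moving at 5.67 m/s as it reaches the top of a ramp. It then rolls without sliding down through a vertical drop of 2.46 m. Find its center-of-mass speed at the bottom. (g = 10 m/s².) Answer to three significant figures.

v ≈ 7.53 m/s

The moment of inertia is MR², giving k ≡ I/(MR²) = 1.
The rolling condition ω = v/R makes the rotational term ½I(v/R)² = ½kMv², so KE_total = ½(1+k)Mv² = Mv².
Energy conservation: Mv₀² + Mgh = Mv², so v² = v₀² + 2gh/(1+k).
v = √(5.67² + 2×10×2.46/2) = √56.75 ≈ 7.53 m/s.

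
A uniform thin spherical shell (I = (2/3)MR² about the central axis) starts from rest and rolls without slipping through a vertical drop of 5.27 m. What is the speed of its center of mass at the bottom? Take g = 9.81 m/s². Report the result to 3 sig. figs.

v ≈ 7.88 m/s

The moment of inertia is (2/3)MR², giving k ≡ I/(MR²) = 2/3.
Since it rolls without slipping, ω = v/R and KE = ½Mv² + ½Iω² = ½(1+k)Mv² = (5/6)Mv².
Energy conservation: Mgh = (5/6)Mv², so v = √(2gh/(1+k)) = √(2 × 9.81 × 5.27 / 1.667) ≈ 7.88 m/s.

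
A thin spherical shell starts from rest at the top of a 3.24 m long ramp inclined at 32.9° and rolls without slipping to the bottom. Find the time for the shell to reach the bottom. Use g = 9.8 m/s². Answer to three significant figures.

t ≈ 1.42 s

With I = (2/3)MR², the ratio k = I/(MR²) is 2/3.
Newton's second law down the slope: Mg sinθ − f = Ma. The torque equation fR = Iα (with α = a/R) gives f = kMa.
Hence a = g sinθ/(1+k) = 9.8×sin32.9°/1.667 = 3.194 m/s².
With constant a from rest, t = √(2L/a) = √(2·3.24/3.194) ≈ 1.42 s.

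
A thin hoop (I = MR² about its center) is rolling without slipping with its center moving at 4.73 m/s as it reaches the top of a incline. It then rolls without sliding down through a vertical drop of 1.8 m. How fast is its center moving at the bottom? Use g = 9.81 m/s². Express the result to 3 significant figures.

v ≈ 6.33 m/s

With I = MR², the ratio k = I/(MR²) is 1.
Since it rolls without slipping, ω = v/R and KE = ½Mv² + ½Iω² = ½(1+k)Mv² = Mv².
Conserving energy between top and bottom: Mv² = Mv₀² + Mgh, hence v² = v₀² + 2gh/(1+k).
v = √(4.73² + 2×9.81×1.8/2) = √40.03 ≈ 6.33 m/s.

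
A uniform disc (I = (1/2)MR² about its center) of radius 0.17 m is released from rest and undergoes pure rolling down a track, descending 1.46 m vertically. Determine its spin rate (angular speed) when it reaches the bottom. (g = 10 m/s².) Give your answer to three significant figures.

For this body I = (1/2)MR², i.e. k = I/(MR²) = 0.5.
Rolling without slipping gives ω = v/R, so the total kinetic energy is ½Mv² + ½Iω² = ½(1+k)Mv² = (3/4)Mv².
Energy conservation Mgh = ½(1+k)Mv² gives v = √(2gh/(1+k)) = √(2 × 10 × 1.46 / 1.5) = 4.412 m/s.
Then ω = v/R = 4.412 / 0.17 ≈ 26.0 rad/s.

ω ≈ 26.0 rad/s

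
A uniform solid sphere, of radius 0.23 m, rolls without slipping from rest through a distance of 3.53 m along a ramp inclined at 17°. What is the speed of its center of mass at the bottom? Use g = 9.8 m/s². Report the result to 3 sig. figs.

For this body I = (2/5)MR², i.e. k = I/(MR²) = 0.4.
Since it rolls without slipping, ω = v/R and KE = ½Mv² + ½Iω² = ½(1+k)Mv² = (7/10)Mv².
The vertical drop is h = L sinθ = 3.53 × sin17° = 1.032 m.
Energy conservation: Mgh = (7/10)Mv², so v = √(2gh/(1+k)) = √(2 × 9.8 × 1.032 / 1.4) ≈ 3.80 m/s.

v ≈ 3.80 m/s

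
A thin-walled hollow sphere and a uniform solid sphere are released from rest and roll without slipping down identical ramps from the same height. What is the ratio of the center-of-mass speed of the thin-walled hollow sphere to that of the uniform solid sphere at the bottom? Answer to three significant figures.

v_ratio ≈ 0.917

Each satisfies Mgh = ½(1+k)Mv² with k = I/(MR²), so v ∝ 1/√(1+k).
For the thin-walled hollow sphere k = 2/3; for the uniform solid sphere k = 0.4.
v₁/v₂ = √((1+k₂)/(1+k₁)) = √(1.4/1.667) ≈ 0.917.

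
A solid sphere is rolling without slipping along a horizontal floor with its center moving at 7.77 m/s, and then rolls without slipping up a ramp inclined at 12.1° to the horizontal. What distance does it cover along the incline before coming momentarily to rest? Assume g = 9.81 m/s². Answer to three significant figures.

The moment of inertia is (2/5)MR², giving k ≡ I/(MR²) = 0.4.
Since it rolls without slipping, ω = v/R and KE = ½Mv² + ½Iω² = ½(1+k)Mv² = (7/10)Mv².
Setting this equal to Mgh gives the vertical rise h = (1+k)v₀²/(2g) = 1.4×7.77²/(2×9.81) = 4.308 m.
The distance along the slope is d = h/sinθ = 4.308/sin12.1° ≈ 20.6 m.

d ≈ 20.6 m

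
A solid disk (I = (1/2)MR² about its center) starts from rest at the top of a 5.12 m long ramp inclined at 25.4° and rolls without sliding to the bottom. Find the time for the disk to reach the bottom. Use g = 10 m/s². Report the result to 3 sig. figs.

t ≈ 1.89 s

The moment of inertia is (1/2)MR², giving k ≡ I/(MR²) = 0.5.
Along the incline Mg sinθ − f = Ma, and torque about the center fR = Iα = kMR²(a/R) gives f = kMa.
Hence a = g sinθ/(1+k) = 10×sin25.4°/1.5 = 2.86 m/s².
With constant a from rest, t = √(2L/a) = √(2·5.12/2.86) ≈ 1.89 s.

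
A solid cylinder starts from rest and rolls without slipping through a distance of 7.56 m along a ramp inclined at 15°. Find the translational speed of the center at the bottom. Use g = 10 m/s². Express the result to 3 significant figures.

v ≈ 5.11 m/s

Here I = (1/2)MR², so the shape factor k = I/(MR²) = 0.5.
Rolling without slipping gives ω = v/R, so the total kinetic energy is ½Mv² + ½Iω² = ½(1+k)Mv² = (3/4)Mv².
The vertical drop is h = L sinθ = 7.56 × sin15° = 1.957 m.
Setting Mgh = (3/4)Mv² gives v = √(2gh/(1+k)) = √(2·10·1.957/1.5) ≈ 5.11 m/s.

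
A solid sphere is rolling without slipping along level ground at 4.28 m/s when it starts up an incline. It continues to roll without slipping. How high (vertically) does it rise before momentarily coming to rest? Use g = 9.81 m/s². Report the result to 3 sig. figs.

The moment of inertia is (2/5)MR², giving k ≡ I/(MR²) = 0.4.
Rolling without slipping gives ω = v/R, so the total kinetic energy is ½Mv² + ½Iω² = ½(1+k)Mv² = (7/10)Mv².
All of this converts to potential energy at the highest point: (7/10)Mv₀² = Mgh.
Thus h = (1+k)v₀²/(2g) = 1.4 × 4.28² / (2 × 9.81) ≈ 1.31 m.

h ≈ 1.31 m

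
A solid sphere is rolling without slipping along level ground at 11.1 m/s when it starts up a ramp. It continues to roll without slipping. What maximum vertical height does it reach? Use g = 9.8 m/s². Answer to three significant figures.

h ≈ 8.80 m

With I = (2/5)MR², the ratio k = I/(MR²) is 0.4.
Rolling without slipping gives ω = v/R, so the total kinetic energy is ½Mv² + ½Iω² = ½(1+k)Mv² = (7/10)Mv².
At the top the kinetic energy is zero, so (7/10)Mv₀² = Mgh.
Thus h = (1+k)v₀²/(2g) = 1.4 × 11.1² / (2 × 9.8) ≈ 8.80 m.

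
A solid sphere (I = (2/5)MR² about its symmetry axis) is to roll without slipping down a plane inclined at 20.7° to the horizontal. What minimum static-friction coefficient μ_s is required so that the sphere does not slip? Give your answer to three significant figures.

The moment of inertia is (2/5)MR², giving k ≡ I/(MR²) = 0.4.
Newton's second law down the slope: Mg sinθ − f = Ma. The torque equation fR = Iα (with α = a/R) gives f = kMa.
These give a = g sinθ/(1+k) and the required friction f = kMg sinθ/(1+k).
The normal force is N = Mg cosθ, so μ_min = f/N = k tanθ/(1+k).
μ_min = 0.4 × tan20.7° / 1.4 ≈ 0.108.

μ_min ≈ 0.108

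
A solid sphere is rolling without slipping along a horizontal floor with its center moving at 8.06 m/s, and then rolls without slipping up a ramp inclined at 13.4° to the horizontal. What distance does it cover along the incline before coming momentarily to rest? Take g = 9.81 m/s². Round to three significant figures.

Here I = (2/5)MR², so the shape factor k = I/(MR²) = 0.4.
The rolling condition ω = v/R makes the rotational term ½I(v/R)² = ½kMv², so KE_total = ½(1+k)Mv² = (7/10)Mv².
Setting this equal to Mgh gives the vertical rise h = (1+k)v₀²/(2g) = 1.4×8.06²/(2×9.81) = 4.636 m.
The distance along the slope is d = h/sinθ = 4.636/sin13.4° ≈ 20.0 m.

d ≈ 20.0 m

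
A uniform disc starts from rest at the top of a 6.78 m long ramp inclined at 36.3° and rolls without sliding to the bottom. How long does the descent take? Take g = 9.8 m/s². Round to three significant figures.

t ≈ 1.87 s

With I = (1/2)MR², the ratio k = I/(MR²) is 0.5.
Along the incline Mg sinθ − f = Ma, and torque about the center fR = Iα = kMR²(a/R) gives f = kMa.
Hence a = g sinθ/(1+k) = 9.8×sin36.3°/1.5 = 3.868 m/s².
Starting from rest, L = ½at², so t = √(2L/a) = √(2×6.78/3.868) ≈ 1.87 s.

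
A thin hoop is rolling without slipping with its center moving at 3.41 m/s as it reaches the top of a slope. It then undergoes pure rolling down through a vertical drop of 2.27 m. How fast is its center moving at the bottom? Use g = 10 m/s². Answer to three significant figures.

v ≈ 5.86 m/s

For this body I = MR², i.e. k = I/(MR²) = 1.
Rolling without slipping gives ω = v/R, so the total kinetic energy is ½Mv² + ½Iω² = ½(1+k)Mv² = Mv².
Energy conservation: Mv₀² + Mgh = Mv², so v² = v₀² + 2gh/(1+k).
v = √(3.41² + 2×10×2.27/2) = √34.33 ≈ 5.86 m/s.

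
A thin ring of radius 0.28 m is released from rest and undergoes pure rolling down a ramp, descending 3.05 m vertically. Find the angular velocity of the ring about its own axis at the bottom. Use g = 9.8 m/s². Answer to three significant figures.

ω ≈ 19.5 rad/s

The moment of inertia is MR², giving k ≡ I/(MR²) = 1.
Since it rolls without slipping, ω = v/R and KE = ½Mv² + ½Iω² = ½(1+k)Mv² = Mv².
Energy conservation Mgh = ½(1+k)Mv² gives v = √(2gh/(1+k)) = √(2 × 9.8 × 3.05 / 2) = 5.467 m/s.
Then ω = v/R = 5.467 / 0.28 ≈ 19.5 rad/s.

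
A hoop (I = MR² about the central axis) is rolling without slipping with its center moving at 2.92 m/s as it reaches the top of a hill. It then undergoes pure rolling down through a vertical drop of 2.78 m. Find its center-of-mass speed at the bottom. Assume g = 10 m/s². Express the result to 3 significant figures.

v ≈ 6.03 m/s

For this body I = MR², i.e. k = I/(MR²) = 1.
Pure rolling means v = ωR; then KE = ½Mv² + ½I(v/R)² = ½(1+k)Mv² = Mv².
Conserving energy between top and bottom: Mv² = Mv₀² + Mgh, hence v² = v₀² + 2gh/(1+k).
v = √(2.92² + 2×10×2.78/2) = √36.33 ≈ 6.03 m/s.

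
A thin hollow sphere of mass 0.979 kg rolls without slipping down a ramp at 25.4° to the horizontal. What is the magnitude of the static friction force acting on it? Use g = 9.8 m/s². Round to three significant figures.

The moment of inertia is (2/3)MR², giving k ≡ I/(MR²) = 2/3.
Translational: Mg sinθ − f = Ma. Rotational about the CM: fR = Iα = kMRa, so f = kMa.
Combining, a = g sinθ/(1+k) and f = kMa = kMg sinθ/(1+k).
f = (2/3) × 0.979 × 9.8 × sin25.4° / 1.667 ≈ 1.65 N.

f ≈ 1.65 N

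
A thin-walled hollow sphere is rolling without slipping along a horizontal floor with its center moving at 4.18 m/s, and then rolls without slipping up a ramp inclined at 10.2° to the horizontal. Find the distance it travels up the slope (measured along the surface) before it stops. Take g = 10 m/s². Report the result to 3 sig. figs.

For this body I = (2/3)MR², i.e. k = I/(MR²) = 2/3.
Rolling without slipping gives ω = v/R, so the total kinetic energy is ½Mv² + ½Iω² = ½(1+k)Mv² = (5/6)Mv².
Setting this equal to Mgh gives the vertical rise h = (1+k)v₀²/(2g) = 1.667×4.18²/(2×10) = 1.456 m.
The distance along the slope is d = h/sinθ = 1.456/sin10.2° ≈ 8.22 m.

d ≈ 8.22 m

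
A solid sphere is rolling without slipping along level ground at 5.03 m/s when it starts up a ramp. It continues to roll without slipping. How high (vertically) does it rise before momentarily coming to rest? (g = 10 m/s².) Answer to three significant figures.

The moment of inertia is (2/5)MR², giving k ≡ I/(MR²) = 0.4.
Since it rolls without slipping, ω = v/R and KE = ½Mv² + ½Iω² = ½(1+k)Mv² = (7/10)Mv².
All of this converts to potential energy at the highest point: (7/10)Mv₀² = Mgh.
Thus h = (1+k)v₀²/(2g) = 1.4 × 5.03² / (2 × 10) ≈ 1.77 m.

h ≈ 1.77 m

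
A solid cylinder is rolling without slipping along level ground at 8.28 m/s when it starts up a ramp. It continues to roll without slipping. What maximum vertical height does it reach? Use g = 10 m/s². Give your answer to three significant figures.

h ≈ 5.14 m

The moment of inertia is (1/2)MR², giving k ≡ I/(MR²) = 0.5.
Since it rolls without slipping, ω = v/R and KE = ½Mv² + ½Iω² = ½(1+k)Mv² = (3/4)Mv².
All of this converts to potential energy at the highest point: (3/4)Mv₀² = Mgh.
Thus h = (1+k)v₀²/(2g) = 1.5 × 8.28² / (2 × 10) ≈ 5.14 m.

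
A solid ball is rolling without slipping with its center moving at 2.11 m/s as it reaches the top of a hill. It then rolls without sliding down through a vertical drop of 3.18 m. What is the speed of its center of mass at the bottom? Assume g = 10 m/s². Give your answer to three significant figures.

The moment of inertia is (2/5)MR², giving k ≡ I/(MR²) = 0.4.
Since it rolls without slipping, ω = v/R and KE = ½Mv² + ½Iω² = ½(1+k)Mv² = (7/10)Mv².
Conserving energy between top and bottom: (7/10)Mv² = (7/10)Mv₀² + Mgh, hence v² = v₀² + 2gh/(1+k).
v = √(2.11² + 2×10×3.18/1.4) = √49.88 ≈ 7.06 m/s.

v ≈ 7.06 m/s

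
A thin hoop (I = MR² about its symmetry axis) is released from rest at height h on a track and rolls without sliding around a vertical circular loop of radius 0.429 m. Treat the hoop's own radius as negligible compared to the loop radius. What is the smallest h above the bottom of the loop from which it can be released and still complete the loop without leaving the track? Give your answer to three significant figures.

h_min ≈ 1.29 m

The moment of inertia is MR², giving k ≡ I/(MR²) = 1.
At the top of the loop, the minimum-contact condition is Mg = Mv_top²/r, so v_top² = gr.
With ω = v/R, the kinetic energy at speed v is ½(1+k)Mv² = Mv².
Energy conservation from release (height h) to the top (height 2r): Mgh = Mg(2r) + M·gr.
Thus h_min = 2r + (1+k)r/2 = r(2 + 2/2) = 0.429 × 3 ≈ 1.29 m.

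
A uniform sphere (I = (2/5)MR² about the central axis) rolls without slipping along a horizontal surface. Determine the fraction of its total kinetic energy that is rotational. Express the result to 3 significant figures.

With I = (2/5)MR², the ratio k = I/(MR²) is 0.4.
Since ω = v/R, the translational part is ½Mv² and the rotational part is ½I(v/R)² = ½kMv²; the total is ½(1+k)Mv².
The rotational fraction is therefore k/(1+k) = 0.4/1.4 ≈ 0.286.

fraction ≈ 0.286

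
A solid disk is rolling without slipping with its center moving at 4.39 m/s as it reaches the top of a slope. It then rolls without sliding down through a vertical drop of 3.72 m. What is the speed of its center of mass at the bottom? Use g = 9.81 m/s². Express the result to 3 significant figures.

Here I = (1/2)MR², so the shape factor k = I/(MR²) = 0.5.
Rolling without slipping gives ω = v/R, so the total kinetic energy is ½Mv² + ½Iω² = ½(1+k)Mv² = (3/4)Mv².
Conserving energy between top and bottom: (3/4)Mv² = (3/4)Mv₀² + Mgh, hence v² = v₀² + 2gh/(1+k).
v = √(4.39² + 2×9.81×3.72/1.5) = √67.93 ≈ 8.24 m/s.

v ≈ 8.24 m/s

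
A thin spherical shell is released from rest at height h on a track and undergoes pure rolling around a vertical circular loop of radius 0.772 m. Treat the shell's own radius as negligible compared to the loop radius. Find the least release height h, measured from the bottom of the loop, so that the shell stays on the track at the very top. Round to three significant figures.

h_min ≈ 2.19 m

For this body I = (2/3)MR², i.e. k = I/(MR²) = 2/3.
At the top, contact is just lost when gravity alone supplies the centripetal force: Mg = Mv_top²/r, i.e. v_top² = gr.
With ω = v/R, the kinetic energy at speed v is ½(1+k)Mv² = (5/6)Mv².
Energy conservation from release (height h) to the top (height 2r): Mgh = Mg(2r) + (5/6)M·gr.
Thus h_min = 2r + (1+k)r/2 = r(2 + 1.667/2) = 0.772 × 2.833 ≈ 2.19 m.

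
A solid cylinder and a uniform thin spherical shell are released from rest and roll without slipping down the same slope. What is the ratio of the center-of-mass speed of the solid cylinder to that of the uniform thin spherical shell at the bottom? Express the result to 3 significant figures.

v_ratio ≈ 1.05

Each satisfies Mgh = ½(1+k)Mv² with k = I/(MR²), so v ∝ 1/√(1+k).
For the solid cylinder k = 0.5; for the uniform thin spherical shell k = 2/3.
v₁/v₂ = √((1+k₂)/(1+k₁)) = √(1.667/1.5) ≈ 1.05.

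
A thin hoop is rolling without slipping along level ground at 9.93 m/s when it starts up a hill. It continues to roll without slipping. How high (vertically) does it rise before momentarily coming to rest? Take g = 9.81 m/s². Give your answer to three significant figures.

Here I = MR², so the shape factor k = I/(MR²) = 1.
Pure rolling means v = ωR; then KE = ½Mv² + ½I(v/R)² = ½(1+k)Mv² = Mv².
All of this converts to potential energy at the highest point: Mv₀² = Mgh.
Thus h = (1+k)v₀²/(2g) = 2 × 9.93² / (2 × 9.81) ≈ 10.1 m.

h ≈ 10.1 m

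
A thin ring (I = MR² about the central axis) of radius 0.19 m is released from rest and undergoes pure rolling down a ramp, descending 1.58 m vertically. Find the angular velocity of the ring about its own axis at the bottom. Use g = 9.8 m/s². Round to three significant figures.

ω ≈ 20.7 rad/s

The moment of inertia is MR², giving k ≡ I/(MR²) = 1.
Pure rolling means v = ωR; then KE = ½Mv² + ½I(v/R)² = ½(1+k)Mv² = Mv².
Energy conservation Mgh = ½(1+k)Mv² gives v = √(2gh/(1+k)) = √(2 × 9.8 × 1.58 / 2) = 3.935 m/s.
Then ω = v/R = 3.935 / 0.19 ≈ 20.7 rad/s.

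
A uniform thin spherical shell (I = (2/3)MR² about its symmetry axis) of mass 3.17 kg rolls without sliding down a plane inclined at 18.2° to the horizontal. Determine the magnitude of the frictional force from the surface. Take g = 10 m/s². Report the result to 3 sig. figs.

f ≈ 3.96 N

For this body I = (2/3)MR², i.e. k = I/(MR²) = 2/3.
Newton's second law down the slope: Mg sinθ − f = Ma. The torque equation fR = Iα (with α = a/R) gives f = kMa.
Combining, a = g sinθ/(1+k) and f = kMa = kMg sinθ/(1+k).
f = (2/3) × 3.17 × 10 × sin18.2° / 1.667 ≈ 3.96 N.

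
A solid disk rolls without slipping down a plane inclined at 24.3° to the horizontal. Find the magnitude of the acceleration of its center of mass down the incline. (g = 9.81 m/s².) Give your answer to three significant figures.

a ≈ 2.69 m/s²

Here I = (1/2)MR², so the shape factor k = I/(MR²) = 0.5.
Newton's second law down the slope: Mg sinθ − f = Ma. The torque equation fR = Iα (with α = a/R) gives f = kMa.
Eliminating f: Mg sinθ = (1+k)Ma, so a = g sinθ/(1+k) = 9.81 × sin24.3° / 1.5 ≈ 2.69 m/s².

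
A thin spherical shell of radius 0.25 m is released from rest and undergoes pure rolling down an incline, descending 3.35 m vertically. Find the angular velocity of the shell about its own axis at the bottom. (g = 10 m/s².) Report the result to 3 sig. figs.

ω ≈ 25.4 rad/s

The moment of inertia is (2/3)MR², giving k ≡ I/(MR²) = 2/3.
Pure rolling means v = ωR; then KE = ½Mv² + ½I(v/R)² = ½(1+k)Mv² = (5/6)Mv².
Energy conservation Mgh = ½(1+k)Mv² gives v = √(2gh/(1+k)) = √(2 × 10 × 3.35 / 1.667) = 6.34 m/s.
The angular speed follows from ω = v/R = 6.34/0.25 ≈ 25.4 rad/s.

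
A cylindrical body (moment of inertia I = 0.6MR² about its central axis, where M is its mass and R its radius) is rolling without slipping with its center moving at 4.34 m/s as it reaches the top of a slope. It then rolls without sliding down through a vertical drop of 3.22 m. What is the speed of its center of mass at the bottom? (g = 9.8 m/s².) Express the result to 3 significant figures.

v ≈ 7.63 m/s

The moment of inertia is 0.6MR², giving k ≡ I/(MR²) = 0.6.
Pure rolling means v = ωR; then KE = ½Mv² + ½I(v/R)² = ½(1+k)Mv² = (4/5)Mv².
Energy conservation: (4/5)Mv₀² + Mgh = (4/5)Mv², so v² = v₀² + 2gh/(1+k).
v = √(4.34² + 2×9.8×3.22/1.6) = √58.28 ≈ 7.63 m/s.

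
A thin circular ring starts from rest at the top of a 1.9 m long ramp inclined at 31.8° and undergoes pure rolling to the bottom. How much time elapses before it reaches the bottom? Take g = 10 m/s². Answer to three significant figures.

t ≈ 1.20 s

For this body I = MR², i.e. k = I/(MR²) = 1.
Translational: Mg sinθ − f = Ma. Rotational about the CM: fR = Iα = kMRa, so f = kMa.
Hence a = g sinθ/(1+k) = 10×sin31.8°/2 = 2.635 m/s².
With constant a from rest, t = √(2L/a) = √(2·1.9/2.635) ≈ 1.20 s.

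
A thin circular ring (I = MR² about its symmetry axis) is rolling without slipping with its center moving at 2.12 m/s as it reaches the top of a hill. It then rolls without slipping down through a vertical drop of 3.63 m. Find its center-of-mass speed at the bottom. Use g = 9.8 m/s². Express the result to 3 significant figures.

v ≈ 6.33 m/s

The moment of inertia is MR², giving k ≡ I/(MR²) = 1.
Since it rolls without slipping, ω = v/R and KE = ½Mv² + ½Iω² = ½(1+k)Mv² = Mv².
Conserving energy between top and bottom: Mv² = Mv₀² + Mgh, hence v² = v₀² + 2gh/(1+k).
v = √(2.12² + 2×9.8×3.63/2) = √40.07 ≈ 6.33 m/s.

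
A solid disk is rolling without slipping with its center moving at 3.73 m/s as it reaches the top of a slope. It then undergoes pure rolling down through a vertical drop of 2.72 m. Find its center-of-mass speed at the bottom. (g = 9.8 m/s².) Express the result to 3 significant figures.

v ≈ 7.03 m/s

Here I = (1/2)MR², so the shape factor k = I/(MR²) = 0.5.
Pure rolling means v = ωR; then KE = ½Mv² + ½I(v/R)² = ½(1+k)Mv² = (3/4)Mv².
Energy conservation: (3/4)Mv₀² + Mgh = (3/4)Mv², so v² = v₀² + 2gh/(1+k).
v = √(3.73² + 2×9.8×2.72/1.5) = √49.45 ≈ 7.03 m/s.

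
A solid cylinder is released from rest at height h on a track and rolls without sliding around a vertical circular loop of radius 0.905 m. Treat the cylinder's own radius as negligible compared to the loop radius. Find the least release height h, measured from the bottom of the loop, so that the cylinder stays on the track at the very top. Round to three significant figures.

For this body I = (1/2)MR², i.e. k = I/(MR²) = 0.5.
At the top of the loop, the minimum-contact condition is Mg = Mv_top²/r, so v_top² = gr.
With ω = v/R, the kinetic energy at speed v is ½(1+k)Mv² = (3/4)Mv².
Energy conservation from release (height h) to the top (height 2r): Mgh = Mg(2r) + (3/4)M·gr.
Thus h_min = 2r + (1+k)r/2 = r(2 + 1.5/2) = 0.905 × 2.75 ≈ 2.49 m.

h_min ≈ 2.49 m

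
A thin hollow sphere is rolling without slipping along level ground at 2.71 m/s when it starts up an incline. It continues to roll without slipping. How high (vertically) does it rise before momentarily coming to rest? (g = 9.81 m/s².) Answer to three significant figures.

h ≈ 0.624 m

With I = (2/3)MR², the ratio k = I/(MR²) is 2/3.
The rolling condition ω = v/R makes the rotational term ½I(v/R)² = ½kMv², so KE_total = ½(1+k)Mv² = (5/6)Mv².
All of this converts to potential energy at the highest point: (5/6)Mv₀² = Mgh.
Thus h = (1+k)v₀²/(2g) = 1.667 × 2.71² / (2 × 9.81) ≈ 0.624 m.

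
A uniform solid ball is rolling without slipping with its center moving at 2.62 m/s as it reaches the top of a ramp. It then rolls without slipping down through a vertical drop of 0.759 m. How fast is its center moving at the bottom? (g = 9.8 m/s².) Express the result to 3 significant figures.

For this body I = (2/5)MR², i.e. k = I/(MR²) = 0.4.
The rolling condition ω = v/R makes the rotational term ½I(v/R)² = ½kMv², so KE_total = ½(1+k)Mv² = (7/10)Mv².
Energy conservation: (7/10)Mv₀² + Mgh = (7/10)Mv², so v² = v₀² + 2gh/(1+k).
v = √(2.62² + 2×9.8×0.759/1.4) = √17.49 ≈ 4.18 m/s.

v ≈ 4.18 m/s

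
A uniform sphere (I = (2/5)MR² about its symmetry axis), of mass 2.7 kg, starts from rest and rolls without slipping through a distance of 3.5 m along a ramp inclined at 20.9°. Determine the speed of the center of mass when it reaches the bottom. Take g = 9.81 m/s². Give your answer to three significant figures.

v ≈ 4.18 m/s

With I = (2/5)MR², the ratio k = I/(MR²) is 0.4.
Since it rolls without slipping, ω = v/R and KE = ½Mv² + ½Iω² = ½(1+k)Mv² = (7/10)Mv².
The vertical drop is h = L sinθ = 3.5 × sin20.9° = 1.249 m.
Energy conservation: Mgh = (7/10)Mv², so v = √(2gh/(1+k)) = √(2 × 9.81 × 1.249 / 1.4) ≈ 4.18 m/s.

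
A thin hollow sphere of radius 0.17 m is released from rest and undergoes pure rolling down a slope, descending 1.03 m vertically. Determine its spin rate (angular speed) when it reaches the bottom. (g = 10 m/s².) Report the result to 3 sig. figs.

Here I = (2/3)MR², so the shape factor k = I/(MR²) = 2/3.
Pure rolling means v = ωR; then KE = ½Mv² + ½I(v/R)² = ½(1+k)Mv² = (5/6)Mv².
Energy conservation Mgh = ½(1+k)Mv² gives v = √(2gh/(1+k)) = √(2 × 10 × 1.03 / 1.667) = 3.516 m/s.
Then ω = v/R = 3.516 / 0.17 ≈ 20.7 rad/s.

ω ≈ 20.7 rad/s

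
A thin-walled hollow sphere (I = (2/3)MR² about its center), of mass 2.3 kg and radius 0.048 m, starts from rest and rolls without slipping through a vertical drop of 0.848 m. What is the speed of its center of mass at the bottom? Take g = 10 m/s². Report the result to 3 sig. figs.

v ≈ 3.19 m/s

Here I = (2/3)MR², so the shape factor k = I/(MR²) = 2/3.
Rolling without slipping gives ω = v/R, so the total kinetic energy is ½Mv² + ½Iω² = ½(1+k)Mv² = (5/6)Mv².
Energy conservation: Mgh = (5/6)Mv², so v = √(2gh/(1+k)) = √(2 × 10 × 0.848 / 1.667) ≈ 3.19 m/s.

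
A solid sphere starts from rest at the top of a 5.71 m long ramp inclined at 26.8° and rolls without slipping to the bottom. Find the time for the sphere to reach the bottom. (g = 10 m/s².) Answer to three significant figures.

t ≈ 1.88 s

Here I = (2/5)MR², so the shape factor k = I/(MR²) = 0.4.
Newton's second law down the slope: Mg sinθ − f = Ma. The torque equation fR = Iα (with α = a/R) gives f = kMa.
Hence a = g sinθ/(1+k) = 10×sin26.8°/1.4 = 3.221 m/s².
Starting from rest, L = ½at², so t = √(2L/a) = √(2×5.71/3.221) ≈ 1.88 s.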